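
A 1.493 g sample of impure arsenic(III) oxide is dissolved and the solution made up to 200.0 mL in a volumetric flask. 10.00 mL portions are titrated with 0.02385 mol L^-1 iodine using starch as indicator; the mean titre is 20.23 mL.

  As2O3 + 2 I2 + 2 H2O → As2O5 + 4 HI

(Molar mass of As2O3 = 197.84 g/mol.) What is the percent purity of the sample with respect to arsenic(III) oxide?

n(I2) per titration = 0.02023 × 0.02385 = 4.825 × 10^-4 mol
From the 1:2 ratio, n(As2O3) in each aliquot = 1/2 × 4.825 × 10^-4 = 2.412 × 10^-4 mol
n(As2O3) in the whole flask = 2.412 × 10^-4 × 200.0/10.00 = 4.825 × 10^-3 mol
mass of As2O3 = 4.825 × 10^-3 × 197.84 = 0.9545 g
% As2O3 = 0.9545 / 1.493 × 100 = 63.93 %

63.93 %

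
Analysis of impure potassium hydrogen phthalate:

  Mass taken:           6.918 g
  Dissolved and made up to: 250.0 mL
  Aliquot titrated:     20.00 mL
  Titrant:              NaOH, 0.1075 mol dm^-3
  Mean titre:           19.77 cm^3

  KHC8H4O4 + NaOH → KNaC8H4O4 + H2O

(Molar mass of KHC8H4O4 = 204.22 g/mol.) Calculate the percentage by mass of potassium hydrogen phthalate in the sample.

n(NaOH) per titration = 0.01977 × 0.1075 = 2.125 × 10^-3 mol
n(KHC8H4O4) in each aliquot = 2.125 × 10^-3 mol (1:1 ratio)
n(KHC8H4O4) in the whole flask = 2.125 × 10^-3 × 250.0/20.00 = 0.02657 mol
mass of KHC8H4O4 = 0.02657 × 204.22 = 5.425 g
% KHC8H4O4 = 5.425 / 6.918 × 100 = 78.42 %

78.42 %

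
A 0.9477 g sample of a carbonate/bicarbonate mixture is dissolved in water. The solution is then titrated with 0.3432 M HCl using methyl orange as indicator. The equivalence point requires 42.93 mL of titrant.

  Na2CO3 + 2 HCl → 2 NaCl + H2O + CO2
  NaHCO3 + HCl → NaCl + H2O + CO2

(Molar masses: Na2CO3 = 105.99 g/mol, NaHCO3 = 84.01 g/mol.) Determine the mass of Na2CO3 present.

n(HCl) = 0.04293 × 0.3432 = 0.01473 mol
Let x = n(Na2CO3), y = n(NaHCO3).
Titrant: 2x + 1y = 0.01473;  mass: 105.99x + 84.01y = 0.9477
Solving, x = 4.676 × 10^-3 mol, y = 5.381 × 10^-3 mol
mass of Na2CO3 = 4.676 × 10^-3 × 105.99 = 0.4956 g

0.4956 g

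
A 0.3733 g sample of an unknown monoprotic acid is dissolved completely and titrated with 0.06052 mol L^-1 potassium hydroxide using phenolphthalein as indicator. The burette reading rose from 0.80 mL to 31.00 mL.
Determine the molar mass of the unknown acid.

204.2 g/mol

n(KOH) = 0.03020 L × 0.06052 mol/L = 1.828 × 10^-3 mol
n(HA) = 1.828 × 10^-3 mol (1:1 ratio)
M = m / n = 0.3733 g / 1.828 × 10^-3 mol = 204.2 g/mol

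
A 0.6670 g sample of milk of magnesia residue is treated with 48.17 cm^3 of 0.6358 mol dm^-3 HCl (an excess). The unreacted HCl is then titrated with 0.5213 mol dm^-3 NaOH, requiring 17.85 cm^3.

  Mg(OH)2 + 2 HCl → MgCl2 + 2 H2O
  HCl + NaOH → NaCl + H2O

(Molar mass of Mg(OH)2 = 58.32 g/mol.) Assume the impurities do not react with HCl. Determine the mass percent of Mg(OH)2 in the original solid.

n(HCl) added = 0.04817 × 0.6358 = 0.03063 mol
n(NaOH) used in back-titration = 0.01785 × 0.5213 = 9.305 × 10^-3 mol
n(HCl) left over = 9.305 × 10^-3 mol (1:1 ratio)
n(HCl) consumed by analyte = 0.03063 − 9.305 × 10^-3 = 0.02132 mol
From the 1:2 ratio, n(Mg(OH)2) = 1/2 × 0.02132 = 0.01066 mol
mass of Mg(OH)2 = 0.01066 × 58.32 = 0.6217 g
% Mg(OH)2 = 0.6217 / 0.6670 × 100 = 93.21 %

93.21 %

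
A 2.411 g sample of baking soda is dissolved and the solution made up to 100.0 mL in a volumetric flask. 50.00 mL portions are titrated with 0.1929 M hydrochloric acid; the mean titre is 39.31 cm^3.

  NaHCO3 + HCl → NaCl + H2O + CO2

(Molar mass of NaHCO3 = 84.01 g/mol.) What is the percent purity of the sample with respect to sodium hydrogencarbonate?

n(HCl) per titration = 0.03931 × 0.1929 = 7.583 × 10^-3 mol
n(NaHCO3) in each aliquot = 7.583 × 10^-3 mol (1:1 ratio)
n(NaHCO3) in the whole flask = 7.583 × 10^-3 × 100.0/50.00 = 0.01517 mol
mass of NaHCO3 = 0.01517 × 84.01 = 1.274 g
% NaHCO3 = 1.274 / 2.411 × 100 = 52.84 %

52.84 %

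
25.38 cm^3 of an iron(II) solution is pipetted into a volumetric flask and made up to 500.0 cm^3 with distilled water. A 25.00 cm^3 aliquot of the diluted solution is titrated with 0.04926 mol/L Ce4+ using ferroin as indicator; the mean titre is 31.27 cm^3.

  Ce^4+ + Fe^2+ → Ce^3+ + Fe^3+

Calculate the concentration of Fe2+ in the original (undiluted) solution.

1.214 mol/L

n(Ce4+) = 0.03127 × 0.04926 = 1.540 × 10^-3 mol
n(Fe2+) in the aliquot = 1.540 × 10^-3 mol (1:1 ratio)
[Fe2+]_dilute = 1.540 × 10^-3 / 0.02500 = 0.06161 mol/L
Dilution factor = 500.0 / 25.38 = 19.70
[Fe2+]_stock = 0.06161 × 19.70 = 1.214 mol/L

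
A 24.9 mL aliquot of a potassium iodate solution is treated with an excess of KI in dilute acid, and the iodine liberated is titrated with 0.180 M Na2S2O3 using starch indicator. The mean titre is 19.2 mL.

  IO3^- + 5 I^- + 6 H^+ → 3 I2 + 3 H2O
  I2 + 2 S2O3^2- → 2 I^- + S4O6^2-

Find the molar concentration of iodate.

n(S2O3^2-) = 0.0192 × 0.180 = 3.46 × 10^-3 mol
n(I2) = n(S2O3^2-)/2 = 1.73 × 10^-3 mol
From the 1:3 ratio, n(IO3^-) in the aliquot = 1/3 × 1.73 × 10^-3 = 5.76 × 10^-4 mol
[IO3^-] = 5.76 × 10^-4 / 0.0249 = 0.0231 mol/L

0.0231 M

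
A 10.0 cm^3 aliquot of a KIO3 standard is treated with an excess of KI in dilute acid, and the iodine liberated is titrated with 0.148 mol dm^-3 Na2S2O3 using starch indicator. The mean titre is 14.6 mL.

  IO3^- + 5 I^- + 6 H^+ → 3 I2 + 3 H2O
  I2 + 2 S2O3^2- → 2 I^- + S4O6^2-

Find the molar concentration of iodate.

n(S2O3^2-) = 0.0146 × 0.148 = 2.16 × 10^-3 mol
n(I2) = n(S2O3^2-)/2 = 1.08 × 10^-3 mol
From the 1:3 ratio, n(IO3^-) in the aliquot = 1/3 × 1.08 × 10^-3 = 3.60 × 10^-4 mol
[IO3^-] = 3.60 × 10^-4 / 0.0100 = 0.0360 mol/L

0.0360 mol/L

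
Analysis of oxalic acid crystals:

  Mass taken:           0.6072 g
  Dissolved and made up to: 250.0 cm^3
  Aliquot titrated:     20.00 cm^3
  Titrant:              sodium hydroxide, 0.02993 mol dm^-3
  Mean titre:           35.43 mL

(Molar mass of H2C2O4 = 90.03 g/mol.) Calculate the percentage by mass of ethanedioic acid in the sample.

98.27 %

H2C2O4 + 2 NaOH → Na2C2O4 + 2 H2O
n(NaOH) per titration = 0.03543 × 0.02993 = 1.060 × 10^-3 mol
From the 1:2 ratio, n(H2C2O4) in each aliquot = 1/2 × 1.060 × 10^-3 = 5.302 × 10^-4 mol
n(H2C2O4) in the whole flask = 5.302 × 10^-4 × 250.0/20.00 = 6.628 × 10^-3 mol
mass of H2C2O4 = 6.628 × 10^-3 × 90.03 = 0.5967 g
% H2C2O4 = 0.5967 / 0.6072 × 100 = 98.27 %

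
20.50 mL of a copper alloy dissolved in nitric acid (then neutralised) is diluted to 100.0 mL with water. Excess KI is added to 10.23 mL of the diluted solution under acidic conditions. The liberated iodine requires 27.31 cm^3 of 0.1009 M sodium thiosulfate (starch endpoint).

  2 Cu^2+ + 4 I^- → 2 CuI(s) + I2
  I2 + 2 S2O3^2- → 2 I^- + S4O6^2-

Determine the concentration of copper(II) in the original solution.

n(S2O3^2-) = 0.02731 × 0.1009 = 2.756 × 10^-3 mol
n(I2) = n(S2O3^2-)/2 = 1.378 × 10^-3 mol
From the 2:1 ratio, n(Cu2+) in the aliquot = 2/1 × 1.378 × 10^-3 = 2.756 × 10^-3 mol
[Cu2+]_dilute = 2.756 × 10^-3 / 0.01023 = 0.2694 mol/L
[Cu2+]_original = 0.2694 × 100.0/20.50 = 1.314 mol/L

1.314 M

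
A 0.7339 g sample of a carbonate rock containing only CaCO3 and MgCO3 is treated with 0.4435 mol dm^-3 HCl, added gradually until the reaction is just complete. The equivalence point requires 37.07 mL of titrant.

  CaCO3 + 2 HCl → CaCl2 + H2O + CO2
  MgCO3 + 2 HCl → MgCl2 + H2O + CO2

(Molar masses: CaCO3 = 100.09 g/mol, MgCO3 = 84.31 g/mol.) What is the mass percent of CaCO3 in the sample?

n(HCl) = 0.03707 × 0.4435 = 0.01644 mol
Let x = n(CaCO3), y = n(MgCO3).
Titrant: 2x + 2y = 0.01644;  mass: 100.09x + 84.31y = 0.7339
Solving, x = 2.589 × 10^-3 mol, y = 5.632 × 10^-3 mol
mass of CaCO3 = 2.589 × 10^-3 × 100.09 = 0.2591 g
% CaCO3 = 0.2591 / 0.7339 × 100 = 35.30 %

35.30 %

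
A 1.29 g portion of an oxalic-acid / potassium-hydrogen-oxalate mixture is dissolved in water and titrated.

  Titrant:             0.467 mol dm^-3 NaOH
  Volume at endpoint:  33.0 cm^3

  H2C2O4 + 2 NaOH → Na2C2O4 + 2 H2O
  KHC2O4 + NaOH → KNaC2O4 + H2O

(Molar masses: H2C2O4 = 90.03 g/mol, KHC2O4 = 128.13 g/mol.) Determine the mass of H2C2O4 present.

n(NaOH) = 0.0330 × 0.467 = 0.0154 mol
Let x = n(H2C2O4), y = n(KHC2O4).
Titrant: 2x + 1y = 0.0154;  mass: 90.03x + 128.13y = 1.29
Solving, x = 4.12 × 10^-3 mol, y = 7.17 × 10^-3 mol
mass of H2C2O4 = 4.12 × 10^-3 × 90.03 = 0.371 g

0.371 g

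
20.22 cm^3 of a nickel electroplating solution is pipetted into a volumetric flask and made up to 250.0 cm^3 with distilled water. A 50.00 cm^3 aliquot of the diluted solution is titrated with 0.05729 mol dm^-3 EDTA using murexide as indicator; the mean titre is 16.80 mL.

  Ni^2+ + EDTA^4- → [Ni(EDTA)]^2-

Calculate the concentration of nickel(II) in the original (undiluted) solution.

n(EDTA) = 0.01680 × 0.05729 = 9.625 × 10^-4 mol
n(Ni2+) in the aliquot = 9.625 × 10^-4 mol (1:1 ratio)
[Ni2+]_dilute = 9.625 × 10^-4 / 0.05000 = 0.01925 mol/L
Dilution factor = 250.0 / 20.22 = 12.36
[Ni2+]_stock = 0.01925 × 12.36 = 0.2380 mol/L

0.2380 mol/L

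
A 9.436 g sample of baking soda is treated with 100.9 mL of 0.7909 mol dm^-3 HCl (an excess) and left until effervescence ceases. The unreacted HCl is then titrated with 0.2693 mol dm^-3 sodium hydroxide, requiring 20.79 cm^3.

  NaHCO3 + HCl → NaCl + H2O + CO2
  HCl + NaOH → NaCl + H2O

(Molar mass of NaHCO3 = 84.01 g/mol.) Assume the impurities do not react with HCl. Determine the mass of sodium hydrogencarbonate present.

n(HCl) added = 0.1009 × 0.7909 = 0.07980 mol
n(NaOH) used in back-titration = 0.02079 × 0.2693 = 5.599 × 10^-3 mol
n(HCl) left over = 5.599 × 10^-3 mol (1:1 ratio)
n(HCl) consumed by analyte = 0.07980 − 5.599 × 10^-3 = 0.07420 mol
n(NaHCO3) = 0.07420 mol (1:1 ratio)
mass of NaHCO3 = 0.07420 × 84.01 = 6.234 g

6.234 g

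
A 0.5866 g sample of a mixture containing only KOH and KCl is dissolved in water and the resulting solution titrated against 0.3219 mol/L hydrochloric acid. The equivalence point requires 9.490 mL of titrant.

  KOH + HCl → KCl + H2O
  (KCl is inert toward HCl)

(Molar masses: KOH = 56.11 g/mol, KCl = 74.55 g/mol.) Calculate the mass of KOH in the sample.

0.1714 g

n(HCl) = 0.009490 × 0.3219 = 3.055 × 10^-3 mol
Let x = n(KOH), y = n(KCl).
Titrant: 1x = 3.055 × 10^-3;  mass: 56.11x + 74.55y = 0.5866
Solving, x = 3.055 × 10^-3 mol, y = 5.569 × 10^-3 mol
mass of KOH = 3.055 × 10^-3 × 56.11 = 0.1714 g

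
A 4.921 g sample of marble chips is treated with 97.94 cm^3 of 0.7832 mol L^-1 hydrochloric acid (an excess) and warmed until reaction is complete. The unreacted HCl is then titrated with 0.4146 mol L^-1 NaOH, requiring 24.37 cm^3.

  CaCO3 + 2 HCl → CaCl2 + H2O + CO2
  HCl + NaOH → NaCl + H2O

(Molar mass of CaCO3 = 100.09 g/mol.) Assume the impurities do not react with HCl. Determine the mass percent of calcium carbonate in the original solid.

n(HCl) added = 0.09794 × 0.7832 = 0.07671 mol
n(NaOH) used in back-titration = 0.02437 × 0.4146 = 0.01010 mol
n(HCl) left over = 0.01010 mol (1:1 ratio)
n(HCl) consumed by analyte = 0.07671 − 0.01010 = 0.06660 mol
From the 1:2 ratio, n(CaCO3) = 1/2 × 0.06660 = 0.03330 mol
mass of CaCO3 = 0.03330 × 100.09 = 3.333 g
% CaCO3 = 3.333 / 4.921 × 100 = 67.73 %

67.73 %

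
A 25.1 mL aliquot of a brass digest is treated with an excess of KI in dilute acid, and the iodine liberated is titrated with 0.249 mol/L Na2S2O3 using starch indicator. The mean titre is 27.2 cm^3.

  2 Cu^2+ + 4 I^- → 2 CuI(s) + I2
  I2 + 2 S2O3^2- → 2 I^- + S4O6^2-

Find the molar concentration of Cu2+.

0.270 mol/L

n(S2O3^2-) = 0.0272 × 0.249 = 6.77 × 10^-3 mol
n(I2) = n(S2O3^2-)/2 = 3.39 × 10^-3 mol
From the 2:1 ratio, n(Cu2+) in the aliquot = 2/1 × 3.39 × 10^-3 = 6.77 × 10^-3 mol
[Cu2+] = 6.77 × 10^-3 / 0.0251 = 0.270 mol/L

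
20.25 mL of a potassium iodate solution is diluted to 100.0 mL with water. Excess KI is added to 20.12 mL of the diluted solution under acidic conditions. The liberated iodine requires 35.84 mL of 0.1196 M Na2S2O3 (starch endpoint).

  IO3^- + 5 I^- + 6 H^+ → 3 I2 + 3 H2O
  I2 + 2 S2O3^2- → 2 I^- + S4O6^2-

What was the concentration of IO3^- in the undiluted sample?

0.1753 M

n(S2O3^2-) = 0.03584 × 0.1196 = 4.286 × 10^-3 mol
n(I2) = n(S2O3^2-)/2 = 2.143 × 10^-3 mol
From the 1:3 ratio, n(IO3^-) in the aliquot = 1/3 × 2.143 × 10^-3 = 7.144 × 10^-4 mol
[IO3^-]_dilute = 7.144 × 10^-4 / 0.02012 = 0.03551 mol/L
[IO3^-]_original = 0.03551 × 100.0/20.25 = 0.1753 mol/L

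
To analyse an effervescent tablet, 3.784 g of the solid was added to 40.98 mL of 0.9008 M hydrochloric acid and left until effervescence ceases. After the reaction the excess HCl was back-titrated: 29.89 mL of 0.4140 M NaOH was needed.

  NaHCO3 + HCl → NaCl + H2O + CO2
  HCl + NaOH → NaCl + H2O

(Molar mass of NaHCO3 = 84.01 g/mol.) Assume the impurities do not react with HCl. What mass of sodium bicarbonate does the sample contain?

n(HCl) added = 0.04098 × 0.9008 = 0.03691 mol
n(NaOH) used in back-titration = 0.02989 × 0.4140 = 0.01237 mol
n(HCl) left over = 0.01237 mol (1:1 ratio)
n(HCl) consumed by analyte = 0.03691 − 0.01237 = 0.02454 mol
n(NaHCO3) = 0.02454 mol (1:1 ratio)
mass of NaHCO3 = 0.02454 × 84.01 = 2.062 g

2.062 g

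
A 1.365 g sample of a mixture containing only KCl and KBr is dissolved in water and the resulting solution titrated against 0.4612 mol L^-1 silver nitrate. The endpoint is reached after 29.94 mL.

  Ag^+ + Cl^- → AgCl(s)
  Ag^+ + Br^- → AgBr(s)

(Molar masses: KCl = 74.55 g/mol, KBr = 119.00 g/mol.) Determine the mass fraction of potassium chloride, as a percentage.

n(AgNO3) = 0.02994 × 0.4612 = 0.01381 mol
Let x = n(KCl), y = n(KBr).
Titrant: 1x + 1y = 0.01381;  mass: 74.55x + 119.00y = 1.365
Solving, x = 6.259 × 10^-3 mol, y = 7.550 × 10^-3 mol
mass of KCl = 6.259 × 10^-3 × 74.55 = 0.4666 g
% KCl = 0.4666 / 1.365 × 100 = 34.18 %

34.18 %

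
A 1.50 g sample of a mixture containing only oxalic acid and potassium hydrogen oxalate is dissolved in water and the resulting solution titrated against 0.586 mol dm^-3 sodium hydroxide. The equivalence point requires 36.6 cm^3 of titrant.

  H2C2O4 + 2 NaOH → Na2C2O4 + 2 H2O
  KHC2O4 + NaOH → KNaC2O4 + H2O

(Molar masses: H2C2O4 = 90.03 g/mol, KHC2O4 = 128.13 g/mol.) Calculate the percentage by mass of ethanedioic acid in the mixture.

n(NaOH) = 0.0366 × 0.586 = 0.0214 mol
Let x = n(H2C2O4), y = n(KHC2O4).
Titrant: 2x + 1y = 0.0214;  mass: 90.03x + 128.13y = 1.50
Solving, x = 7.51 × 10^-3 mol, y = 6.43 × 10^-3 mol
mass of H2C2O4 = 7.51 × 10^-3 × 90.03 = 0.676 g
% H2C2O4 = 0.676 / 1.50 × 100 = 45.1 %

45.1 %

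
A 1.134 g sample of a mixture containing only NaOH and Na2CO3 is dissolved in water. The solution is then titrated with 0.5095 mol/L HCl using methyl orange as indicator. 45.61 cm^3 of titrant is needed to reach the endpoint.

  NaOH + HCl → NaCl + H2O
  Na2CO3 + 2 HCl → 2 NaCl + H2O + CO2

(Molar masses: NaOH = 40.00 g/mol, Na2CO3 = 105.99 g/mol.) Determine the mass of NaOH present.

0.3002 g

n(HCl) = 0.04561 × 0.5095 = 0.02324 mol
Let x = n(NaOH), y = n(Na2CO3).
Titrant: 1x + 2y = 0.02324;  mass: 40.00x + 105.99y = 1.134
Solving, x = 7.504 × 10^-3 mol, y = 7.867 × 10^-3 mol
mass of NaOH = 7.504 × 10^-3 × 40.00 = 0.3002 g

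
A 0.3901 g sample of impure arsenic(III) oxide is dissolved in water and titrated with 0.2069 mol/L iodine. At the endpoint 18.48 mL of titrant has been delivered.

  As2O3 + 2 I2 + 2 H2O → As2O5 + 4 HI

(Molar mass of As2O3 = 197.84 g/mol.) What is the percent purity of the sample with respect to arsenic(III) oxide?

n(I2) = 0.01848 L × 0.2069 mol/L = 3.824 × 10^-3 mol
From the 1:2 ratio, n(As2O3) = 1/2 × 3.824 × 10^-3 = 1.912 × 10^-3 mol
mass of As2O3 = 1.912 × 10^-3 × 197.84 g/mol = 0.3782 g
% As2O3 = 0.3782 / 0.3901 × 100 = 96.96 %

96.96 %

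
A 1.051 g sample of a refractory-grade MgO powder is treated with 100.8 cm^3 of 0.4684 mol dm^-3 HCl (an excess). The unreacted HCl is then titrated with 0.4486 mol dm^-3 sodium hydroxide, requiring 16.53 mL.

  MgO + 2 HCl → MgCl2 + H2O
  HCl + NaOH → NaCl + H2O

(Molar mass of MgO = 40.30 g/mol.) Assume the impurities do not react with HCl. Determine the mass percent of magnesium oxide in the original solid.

n(HCl) added = 0.1008 × 0.4684 = 0.04721 mol
n(NaOH) used in back-titration = 0.01653 × 0.4486 = 7.415 × 10^-3 mol
n(HCl) left over = 7.415 × 10^-3 mol (1:1 ratio)
n(HCl) consumed by analyte = 0.04721 − 7.415 × 10^-3 = 0.03980 mol
From the 1:2 ratio, n(MgO) = 1/2 × 0.03980 = 0.01990 mol
mass of MgO = 0.01990 × 40.30 = 0.8020 g
% MgO = 0.8020 / 1.051 × 100 = 76.30 %

76.30 %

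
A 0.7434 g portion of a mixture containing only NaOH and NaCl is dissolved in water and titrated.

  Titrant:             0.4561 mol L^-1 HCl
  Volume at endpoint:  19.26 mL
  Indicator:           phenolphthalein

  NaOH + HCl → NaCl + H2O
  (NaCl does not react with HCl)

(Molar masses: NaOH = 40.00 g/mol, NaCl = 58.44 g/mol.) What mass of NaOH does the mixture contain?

n(HCl) = 0.01926 × 0.4561 = 8.784 × 10^-3 mol
Let x = n(NaOH), y = n(NaCl).
Titrant: 1x = 8.784 × 10^-3;  mass: 40.00x + 58.44y = 0.7434
Solving, x = 8.784 × 10^-3 mol, y = 6.708 × 10^-3 mol
mass of NaOH = 8.784 × 10^-3 × 40.00 = 0.3514 g

0.3514 g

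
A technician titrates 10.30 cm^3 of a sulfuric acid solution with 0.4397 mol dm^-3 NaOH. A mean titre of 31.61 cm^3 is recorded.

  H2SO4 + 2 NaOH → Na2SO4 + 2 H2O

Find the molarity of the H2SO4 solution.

n(NaOH) = 0.03161 L × 0.4397 mol/L = 0.01390 mol
From the 1:2 mole ratio, n(H2SO4) = 1/2 × 0.01390 = 6.949 × 10^-3 mol
[H2SO4] = 6.949 × 10^-3 mol / 0.01030 L = 0.6747 mol/L

0.6747 mol/L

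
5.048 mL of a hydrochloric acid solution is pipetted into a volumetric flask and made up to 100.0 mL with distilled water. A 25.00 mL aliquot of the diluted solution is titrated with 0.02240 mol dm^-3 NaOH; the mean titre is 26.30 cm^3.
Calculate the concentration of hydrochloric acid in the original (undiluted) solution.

0.4668 mol/L

HCl + NaOH → NaCl + H2O
n(NaOH) = 0.02630 × 0.02240 = 5.891 × 10^-4 mol
n(HCl) in the aliquot = 5.891 × 10^-4 mol (1:1 ratio)
[HCl]_dilute = 5.891 × 10^-4 / 0.02500 = 0.02356 mol/L
Dilution factor = 100.0 / 5.048 = 19.81
[HCl]_stock = 0.02356 × 19.81 = 0.4668 mol/L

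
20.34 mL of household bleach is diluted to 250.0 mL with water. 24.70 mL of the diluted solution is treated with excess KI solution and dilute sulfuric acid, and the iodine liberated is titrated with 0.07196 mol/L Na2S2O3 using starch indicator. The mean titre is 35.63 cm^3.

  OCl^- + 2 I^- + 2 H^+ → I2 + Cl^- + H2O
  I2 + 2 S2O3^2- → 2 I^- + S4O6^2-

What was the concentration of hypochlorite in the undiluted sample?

n(S2O3^2-) = 0.03563 × 0.07196 = 2.564 × 10^-3 mol
n(I2) = n(S2O3^2-)/2 = 1.282 × 10^-3 mol
n(OCl^-) in the aliquot = 1.282 × 10^-3 mol (1:1 ratio)
[OCl^-]_dilute = 1.282 × 10^-3 / 0.02470 = 0.05190 mol/L
[OCl^-]_original = 0.05190 × 250.0/20.34 = 0.6379 mol/L

0.6379 mol/L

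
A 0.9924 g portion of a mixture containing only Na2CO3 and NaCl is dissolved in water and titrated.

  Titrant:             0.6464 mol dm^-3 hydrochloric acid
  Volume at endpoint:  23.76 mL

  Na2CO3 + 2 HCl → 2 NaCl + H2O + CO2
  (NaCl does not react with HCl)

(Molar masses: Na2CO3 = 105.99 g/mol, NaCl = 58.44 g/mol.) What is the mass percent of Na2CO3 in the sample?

82.02 %

n(HCl) = 0.02376 × 0.6464 = 0.01536 mol
Let x = n(Na2CO3), y = n(NaCl).
Titrant: 2x = 0.01536;  mass: 105.99x + 58.44y = 0.9924
Solving, x = 7.679 × 10^-3 mol, y = 3.054 × 10^-3 mol
mass of Na2CO3 = 7.679 × 10^-3 × 105.99 = 0.8139 g
% Na2CO3 = 0.8139 / 0.9924 × 100 = 82.02 %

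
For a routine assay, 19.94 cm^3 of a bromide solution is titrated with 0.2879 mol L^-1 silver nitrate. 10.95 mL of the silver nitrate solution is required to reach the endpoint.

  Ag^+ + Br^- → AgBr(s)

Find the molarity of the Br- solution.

0.1581 mol/L

n(AgNO3) = 0.01095 L × 0.2879 mol/L = 3.153 × 10^-3 mol
n(Br-) = 3.153 × 10^-3 mol (1:1 mole ratio)
[Br-] = 3.153 × 10^-3 mol / 0.01994 L = 0.1581 mol/L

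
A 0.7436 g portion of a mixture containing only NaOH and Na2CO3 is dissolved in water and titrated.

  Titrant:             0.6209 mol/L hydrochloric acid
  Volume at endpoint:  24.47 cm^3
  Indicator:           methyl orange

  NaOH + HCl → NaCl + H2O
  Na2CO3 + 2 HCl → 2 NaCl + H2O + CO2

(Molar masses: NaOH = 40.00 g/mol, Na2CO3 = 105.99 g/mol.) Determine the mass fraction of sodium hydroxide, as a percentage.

25.49 %

n(HCl) = 0.02447 × 0.6209 = 0.01519 mol
Let x = n(NaOH), y = n(Na2CO3).
Titrant: 1x + 2y = 0.01519;  mass: 40.00x + 105.99y = 0.7436
Solving, x = 4.738 × 10^-3 mol, y = 5.228 × 10^-3 mol
mass of NaOH = 4.738 × 10^-3 × 40.00 = 0.1895 g
% NaOH = 0.1895 / 0.7436 × 100 = 25.49 %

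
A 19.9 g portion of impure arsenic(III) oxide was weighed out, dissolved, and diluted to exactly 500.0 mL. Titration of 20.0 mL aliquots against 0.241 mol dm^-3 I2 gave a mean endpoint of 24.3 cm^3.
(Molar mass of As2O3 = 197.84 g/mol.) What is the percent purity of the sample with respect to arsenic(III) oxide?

72.8 %

As2O3 + 2 I2 + 2 H2O → As2O5 + 4 HI
n(I2) per titration = 0.0243 × 0.241 = 5.86 × 10^-3 mol
From the 1:2 ratio, n(As2O3) in each aliquot = 1/2 × 5.86 × 10^-3 = 2.93 × 10^-3 mol
n(As2O3) in the whole flask = 2.93 × 10^-3 × 500.0/20.0 = 0.0732 mol
mass of As2O3 = 0.0732 × 197.84 = 14.5 g
% As2O3 = 14.5 / 19.9 × 100 = 72.8 %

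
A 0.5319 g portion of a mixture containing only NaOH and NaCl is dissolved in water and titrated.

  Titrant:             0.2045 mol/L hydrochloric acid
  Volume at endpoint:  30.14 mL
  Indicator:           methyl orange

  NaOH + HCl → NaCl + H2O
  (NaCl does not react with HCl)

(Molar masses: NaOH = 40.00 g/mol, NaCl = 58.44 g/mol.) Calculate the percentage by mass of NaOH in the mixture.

n(HCl) = 0.03014 × 0.2045 = 6.164 × 10^-3 mol
Let x = n(NaOH), y = n(NaCl).
Titrant: 1x = 6.164 × 10^-3;  mass: 40.00x + 58.44y = 0.5319
Solving, x = 6.164 × 10^-3 mol, y = 4.883 × 10^-3 mol
mass of NaOH = 6.164 × 10^-3 × 40.00 = 0.2465 g
% NaOH = 0.2465 / 0.5319 × 100 = 46.35 %

46.35 %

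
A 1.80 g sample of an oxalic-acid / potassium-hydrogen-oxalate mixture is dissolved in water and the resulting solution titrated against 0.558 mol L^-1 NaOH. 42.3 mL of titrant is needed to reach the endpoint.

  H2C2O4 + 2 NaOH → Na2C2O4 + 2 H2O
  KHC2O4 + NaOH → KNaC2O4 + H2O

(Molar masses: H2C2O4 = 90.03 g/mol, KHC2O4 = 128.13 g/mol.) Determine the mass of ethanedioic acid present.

0.663 g

n(NaOH) = 0.0423 × 0.558 = 0.0236 mol
Let x = n(H2C2O4), y = n(KHC2O4).
Titrant: 2x + 1y = 0.0236;  mass: 90.03x + 128.13y = 1.80
Solving, x = 7.37 × 10^-3 mol, y = 8.87 × 10^-3 mol
mass of H2C2O4 = 7.37 × 10^-3 × 90.03 = 0.663 g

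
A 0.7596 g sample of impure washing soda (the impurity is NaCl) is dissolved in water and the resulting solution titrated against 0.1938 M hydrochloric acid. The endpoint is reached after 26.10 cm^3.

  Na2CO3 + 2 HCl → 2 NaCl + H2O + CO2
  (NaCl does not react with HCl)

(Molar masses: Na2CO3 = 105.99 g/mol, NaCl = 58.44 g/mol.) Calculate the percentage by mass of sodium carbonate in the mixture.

n(HCl) = 0.02610 × 0.1938 = 5.058 × 10^-3 mol
Let x = n(Na2CO3), y = n(NaCl).
Titrant: 2x = 5.058 × 10^-3;  mass: 105.99x + 58.44y = 0.7596
Solving, x = 2.529 × 10^-3 mol, y = 8.411 × 10^-3 mol
mass of Na2CO3 = 2.529 × 10^-3 × 105.99 = 0.2681 g
% Na2CO3 = 0.2681 / 0.7596 × 100 = 35.29 %

35.29 %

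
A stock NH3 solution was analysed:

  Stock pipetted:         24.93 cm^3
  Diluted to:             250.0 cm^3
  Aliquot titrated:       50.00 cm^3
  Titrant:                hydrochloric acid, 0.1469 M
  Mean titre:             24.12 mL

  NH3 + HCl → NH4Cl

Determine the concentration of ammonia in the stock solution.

n(HCl) = 0.02412 × 0.1469 = 3.543 × 10^-3 mol
n(NH3) in the aliquot = 3.543 × 10^-3 mol (1:1 ratio)
[NH3]_dilute = 3.543 × 10^-3 / 0.05000 = 0.07086 mol/L
Dilution factor = 250.0 / 24.93 = 10.03
[NH3]_stock = 0.07086 × 10.03 = 0.7106 mol/L

0.7106 M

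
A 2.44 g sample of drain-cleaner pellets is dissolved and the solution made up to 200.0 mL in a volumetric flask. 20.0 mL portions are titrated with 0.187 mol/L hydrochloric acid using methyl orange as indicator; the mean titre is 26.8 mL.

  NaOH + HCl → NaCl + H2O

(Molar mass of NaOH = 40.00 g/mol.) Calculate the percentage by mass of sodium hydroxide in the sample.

82.2 %

n(HCl) per titration = 0.0268 × 0.187 = 5.01 × 10^-3 mol
n(NaOH) in each aliquot = 5.01 × 10^-3 mol (1:1 ratio)
n(NaOH) in the whole flask = 5.01 × 10^-3 × 200.0/20.0 = 0.0501 mol
mass of NaOH = 0.0501 × 40.00 = 2.00 g
% NaOH = 2.00 / 2.44 × 100 = 82.2 %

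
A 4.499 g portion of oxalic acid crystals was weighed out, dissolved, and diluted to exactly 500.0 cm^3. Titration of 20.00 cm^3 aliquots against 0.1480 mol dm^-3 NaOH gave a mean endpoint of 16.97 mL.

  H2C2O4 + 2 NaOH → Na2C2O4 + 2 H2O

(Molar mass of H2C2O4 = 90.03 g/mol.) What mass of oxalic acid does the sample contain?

2.826 g

n(NaOH) per titration = 0.01697 × 0.1480 = 2.512 × 10^-3 mol
From the 1:2 ratio, n(H2C2O4) in each aliquot = 1/2 × 2.512 × 10^-3 = 1.256 × 10^-3 mol
n(H2C2O4) in the whole flask = 1.256 × 10^-3 × 500.0/20.00 = 0.03139 mol
mass of H2C2O4 = 0.03139 × 90.03 = 2.826 g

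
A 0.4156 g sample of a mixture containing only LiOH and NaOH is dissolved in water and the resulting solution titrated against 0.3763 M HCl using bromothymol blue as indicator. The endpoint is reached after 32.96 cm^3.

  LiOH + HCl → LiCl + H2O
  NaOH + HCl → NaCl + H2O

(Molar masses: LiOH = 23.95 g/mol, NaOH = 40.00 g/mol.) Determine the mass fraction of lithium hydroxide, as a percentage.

28.91 %

n(HCl) = 0.03296 × 0.3763 = 0.01240 mol
Let x = n(LiOH), y = n(NaOH).
Titrant: 1x + 1y = 0.01240;  mass: 23.95x + 40.00y = 0.4156
Solving, x = 5.016 × 10^-3 mol, y = 7.386 × 10^-3 mol
mass of LiOH = 5.016 × 10^-3 × 23.95 = 0.1201 g
% LiOH = 0.1201 / 0.4156 × 100 = 28.91 %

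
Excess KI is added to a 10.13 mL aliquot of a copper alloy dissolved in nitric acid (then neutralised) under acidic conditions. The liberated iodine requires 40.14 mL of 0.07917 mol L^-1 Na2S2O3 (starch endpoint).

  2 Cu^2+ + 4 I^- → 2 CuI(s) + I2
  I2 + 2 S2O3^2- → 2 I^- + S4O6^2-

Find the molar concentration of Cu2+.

0.3137 mol/L

n(S2O3^2-) = 0.04014 × 0.07917 = 3.178 × 10^-3 mol
n(I2) = n(S2O3^2-)/2 = 1.589 × 10^-3 mol
From the 2:1 ratio, n(Cu2+) in the aliquot = 2/1 × 1.589 × 10^-3 = 3.178 × 10^-3 mol
[Cu2+] = 3.178 × 10^-3 / 0.01013 = 0.3137 mol/L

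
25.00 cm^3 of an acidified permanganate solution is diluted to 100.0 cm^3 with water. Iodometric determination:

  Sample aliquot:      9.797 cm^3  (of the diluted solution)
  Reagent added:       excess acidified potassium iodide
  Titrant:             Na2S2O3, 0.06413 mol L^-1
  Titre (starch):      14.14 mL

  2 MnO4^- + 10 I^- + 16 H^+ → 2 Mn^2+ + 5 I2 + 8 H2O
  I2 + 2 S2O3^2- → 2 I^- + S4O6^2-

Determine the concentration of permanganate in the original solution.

n(S2O3^2-) = 0.01414 × 0.06413 = 9.068 × 10^-4 mol
n(I2) = n(S2O3^2-)/2 = 4.534 × 10^-4 mol
From the 2:5 ratio, n(MnO4^-) in the aliquot = 2/5 × 4.534 × 10^-4 = 1.814 × 10^-4 mol
[MnO4^-]_dilute = 1.814 × 10^-4 / 0.009797 = 0.01851 mol/L
[MnO4^-]_original = 0.01851 × 100.0/25.00 = 0.07405 mol/L

0.07405 mol/L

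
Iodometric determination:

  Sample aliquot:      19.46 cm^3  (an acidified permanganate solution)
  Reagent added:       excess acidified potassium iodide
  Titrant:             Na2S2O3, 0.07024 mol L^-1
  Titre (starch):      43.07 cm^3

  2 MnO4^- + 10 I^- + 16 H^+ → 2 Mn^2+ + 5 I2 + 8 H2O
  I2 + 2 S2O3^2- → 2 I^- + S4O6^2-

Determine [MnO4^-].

n(S2O3^2-) = 0.04307 × 0.07024 = 3.025 × 10^-3 mol
n(I2) = n(S2O3^2-)/2 = 1.513 × 10^-3 mol
From the 2:5 ratio, n(MnO4^-) in the aliquot = 2/5 × 1.513 × 10^-3 = 6.050 × 10^-4 mol
[MnO4^-] = 6.050 × 10^-4 / 0.01946 = 0.03109 mol/L

0.03109 mol/L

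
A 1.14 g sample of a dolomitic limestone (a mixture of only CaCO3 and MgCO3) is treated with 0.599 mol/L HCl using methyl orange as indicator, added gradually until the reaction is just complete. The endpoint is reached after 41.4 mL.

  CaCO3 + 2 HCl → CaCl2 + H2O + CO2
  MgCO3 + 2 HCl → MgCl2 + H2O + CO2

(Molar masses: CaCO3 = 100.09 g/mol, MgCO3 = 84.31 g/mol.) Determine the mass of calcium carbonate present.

0.600 g

n(HCl) = 0.0414 × 0.599 = 0.0248 mol
Let x = n(CaCO3), y = n(MgCO3).
Titrant: 2x + 2y = 0.0248;  mass: 100.09x + 84.31y = 1.14
Solving, x = 6.00 × 10^-3 mol, y = 6.40 × 10^-3 mol
mass of CaCO3 = 6.00 × 10^-3 × 100.09 = 0.600 g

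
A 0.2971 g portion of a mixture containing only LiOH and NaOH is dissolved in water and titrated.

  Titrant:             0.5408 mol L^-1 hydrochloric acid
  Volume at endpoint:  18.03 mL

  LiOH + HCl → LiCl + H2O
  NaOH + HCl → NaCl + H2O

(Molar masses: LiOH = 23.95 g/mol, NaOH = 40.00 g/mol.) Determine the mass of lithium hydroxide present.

n(HCl) = 0.01803 × 0.5408 = 9.751 × 10^-3 mol
Let x = n(LiOH), y = n(NaOH).
Titrant: 1x + 1y = 9.751 × 10^-3;  mass: 23.95x + 40.00y = 0.2971
Solving, x = 5.790 × 10^-3 mol, y = 3.961 × 10^-3 mol
mass of LiOH = 5.790 × 10^-3 × 23.95 = 0.1387 g

0.1387 g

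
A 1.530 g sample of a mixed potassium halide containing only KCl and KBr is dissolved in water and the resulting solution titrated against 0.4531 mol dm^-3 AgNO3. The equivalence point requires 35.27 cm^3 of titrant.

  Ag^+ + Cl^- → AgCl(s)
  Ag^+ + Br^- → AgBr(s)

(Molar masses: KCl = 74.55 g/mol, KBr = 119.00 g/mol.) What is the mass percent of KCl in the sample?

40.75 %

n(AgNO3) = 0.03527 × 0.4531 = 0.01598 mol
Let x = n(KCl), y = n(KBr).
Titrant: 1x + 1y = 0.01598;  mass: 74.55x + 119.00y = 1.530
Solving, x = 8.363 × 10^-3 mol, y = 7.618 × 10^-3 mol
mass of KCl = 8.363 × 10^-3 × 74.55 = 0.6234 g
% KCl = 0.6234 / 1.530 × 100 = 40.75 %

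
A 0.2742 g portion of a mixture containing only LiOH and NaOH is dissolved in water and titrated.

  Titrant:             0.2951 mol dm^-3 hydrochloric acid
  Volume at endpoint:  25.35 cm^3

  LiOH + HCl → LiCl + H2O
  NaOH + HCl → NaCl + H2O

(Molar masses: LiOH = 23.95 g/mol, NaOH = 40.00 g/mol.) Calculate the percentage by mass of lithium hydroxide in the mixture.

n(HCl) = 0.02535 × 0.2951 = 7.481 × 10^-3 mol
Let x = n(LiOH), y = n(NaOH).
Titrant: 1x + 1y = 7.481 × 10^-3;  mass: 23.95x + 40.00y = 0.2742
Solving, x = 1.560 × 10^-3 mol, y = 5.921 × 10^-3 mol
mass of LiOH = 1.560 × 10^-3 × 23.95 = 0.03735 g
% LiOH = 0.03735 / 0.2742 × 100 = 13.62 %

13.62 %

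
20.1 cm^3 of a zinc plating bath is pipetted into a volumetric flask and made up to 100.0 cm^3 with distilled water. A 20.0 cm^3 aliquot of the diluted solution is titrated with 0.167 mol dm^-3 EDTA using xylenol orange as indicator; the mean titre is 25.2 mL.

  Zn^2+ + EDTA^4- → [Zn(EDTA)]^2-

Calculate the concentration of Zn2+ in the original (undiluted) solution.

1.05 mol/L

n(EDTA) = 0.0252 × 0.167 = 4.21 × 10^-3 mol
n(Zn2+) in the aliquot = 4.21 × 10^-3 mol (1:1 ratio)
[Zn2+]_dilute = 4.21 × 10^-3 / 0.0200 = 0.210 mol/L
Dilution factor = 100.0 / 20.1 = 4.975
[Zn2+]_stock = 0.210 × 4.975 = 1.05 mol/L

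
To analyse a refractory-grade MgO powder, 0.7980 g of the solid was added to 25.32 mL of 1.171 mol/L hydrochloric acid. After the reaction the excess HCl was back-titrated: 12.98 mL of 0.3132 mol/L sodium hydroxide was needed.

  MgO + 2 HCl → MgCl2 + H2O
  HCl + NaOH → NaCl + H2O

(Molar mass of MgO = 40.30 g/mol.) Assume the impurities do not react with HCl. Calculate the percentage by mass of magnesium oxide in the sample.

64.60 %

n(HCl) added = 0.02532 × 1.171 = 0.02965 mol
n(NaOH) used in back-titration = 0.01298 × 0.3132 = 4.065 × 10^-3 mol
n(HCl) left over = 4.065 × 10^-3 mol (1:1 ratio)
n(HCl) consumed by analyte = 0.02965 − 4.065 × 10^-3 = 0.02558 mol
From the 1:2 ratio, n(MgO) = 1/2 × 0.02558 = 0.01279 mol
mass of MgO = 0.01279 × 40.30 = 0.5155 g
% MgO = 0.5155 / 0.7980 × 100 = 64.60 %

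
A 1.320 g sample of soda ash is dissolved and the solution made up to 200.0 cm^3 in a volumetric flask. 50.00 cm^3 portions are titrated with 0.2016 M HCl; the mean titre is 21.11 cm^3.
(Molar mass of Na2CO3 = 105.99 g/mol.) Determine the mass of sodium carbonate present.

Na2CO3 + 2 HCl → 2 NaCl + H2O + CO2
n(HCl) per titration = 0.02111 × 0.2016 = 4.256 × 10^-3 mol
From the 1:2 ratio, n(Na2CO3) in each aliquot = 1/2 × 4.256 × 10^-3 = 2.128 × 10^-3 mol
n(Na2CO3) in the whole flask = 2.128 × 10^-3 × 200.0/50.00 = 8.512 × 10^-3 mol
mass of Na2CO3 = 8.512 × 10^-3 × 105.99 = 0.9021 g

0.9021 g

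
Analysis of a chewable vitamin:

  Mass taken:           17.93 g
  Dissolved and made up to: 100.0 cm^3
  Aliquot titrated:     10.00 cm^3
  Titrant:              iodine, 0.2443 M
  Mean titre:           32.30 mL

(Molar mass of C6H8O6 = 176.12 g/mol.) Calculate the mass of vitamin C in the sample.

C6H8O6 + I2 → C6H6O6 + 2 HI
n(I2) per titration = 0.03230 × 0.2443 = 7.891 × 10^-3 mol
n(C6H8O6) in each aliquot = 7.891 × 10^-3 mol (1:1 ratio)
n(C6H8O6) in the whole flask = 7.891 × 10^-3 × 100.0/10.00 = 0.07891 mol
mass of C6H8O6 = 0.07891 × 176.12 = 13.90 g

13.90 g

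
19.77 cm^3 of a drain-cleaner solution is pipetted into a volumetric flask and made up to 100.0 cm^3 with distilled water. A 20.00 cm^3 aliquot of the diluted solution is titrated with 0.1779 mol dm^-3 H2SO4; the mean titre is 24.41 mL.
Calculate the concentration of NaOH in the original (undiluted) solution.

2 NaOH + H2SO4 → Na2SO4 + 2 H2O
n(H2SO4) = 0.02441 × 0.1779 = 4.343 × 10^-3 mol
From the 2:1 ratio, n(NaOH) in the aliquot = 2/1 × 4.343 × 10^-3 = 8.685 × 10^-3 mol
[NaOH]_dilute = 8.685 × 10^-3 / 0.02000 = 0.4343 mol/L
Dilution factor = 100.0 / 19.77 = 5.058
[NaOH]_stock = 0.4343 × 5.058 = 2.197 mol/L

2.197 mol/L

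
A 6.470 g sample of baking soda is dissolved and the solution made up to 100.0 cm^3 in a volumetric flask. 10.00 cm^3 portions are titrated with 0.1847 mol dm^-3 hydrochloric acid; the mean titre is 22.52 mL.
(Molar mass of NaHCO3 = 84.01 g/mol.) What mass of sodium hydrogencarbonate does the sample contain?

3.494 g

NaHCO3 + HCl → NaCl + H2O + CO2
n(HCl) per titration = 0.02252 × 0.1847 = 4.159 × 10^-3 mol
n(NaHCO3) in each aliquot = 4.159 × 10^-3 mol (1:1 ratio)
n(NaHCO3) in the whole flask = 4.159 × 10^-3 × 100.0/10.00 = 0.04159 mol
mass of NaHCO3 = 0.04159 × 84.01 = 3.494 g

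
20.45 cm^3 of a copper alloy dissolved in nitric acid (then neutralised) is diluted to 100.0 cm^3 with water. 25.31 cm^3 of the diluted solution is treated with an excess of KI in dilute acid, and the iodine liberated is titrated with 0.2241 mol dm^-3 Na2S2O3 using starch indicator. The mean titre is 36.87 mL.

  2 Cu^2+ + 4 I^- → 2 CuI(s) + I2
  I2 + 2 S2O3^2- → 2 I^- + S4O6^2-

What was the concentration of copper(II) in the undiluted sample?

n(S2O3^2-) = 0.03687 × 0.2241 = 8.263 × 10^-3 mol
n(I2) = n(S2O3^2-)/2 = 4.131 × 10^-3 mol
From the 2:1 ratio, n(Cu2+) in the aliquot = 2/1 × 4.131 × 10^-3 = 8.263 × 10^-3 mol
[Cu2+]_dilute = 8.263 × 10^-3 / 0.02531 = 0.3265 mol/L
[Cu2+]_original = 0.3265 × 100.0/20.45 = 1.596 mol/L

1.596 mol/L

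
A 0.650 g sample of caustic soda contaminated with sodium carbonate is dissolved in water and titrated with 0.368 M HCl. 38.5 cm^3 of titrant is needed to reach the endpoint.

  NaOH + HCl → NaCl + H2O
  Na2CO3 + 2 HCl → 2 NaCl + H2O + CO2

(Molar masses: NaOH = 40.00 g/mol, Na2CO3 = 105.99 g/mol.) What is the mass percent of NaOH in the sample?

n(HCl) = 0.0385 × 0.368 = 0.0142 mol
Let x = n(NaOH), y = n(Na2CO3).
Titrant: 1x + 2y = 0.0142;  mass: 40.00x + 105.99y = 0.650
Solving, x = 7.76 × 10^-3 mol, y = 3.20 × 10^-3 mol
mass of NaOH = 7.76 × 10^-3 × 40.00 = 0.310 g
% NaOH = 0.310 / 0.650 × 100 = 47.8 %

47.8 %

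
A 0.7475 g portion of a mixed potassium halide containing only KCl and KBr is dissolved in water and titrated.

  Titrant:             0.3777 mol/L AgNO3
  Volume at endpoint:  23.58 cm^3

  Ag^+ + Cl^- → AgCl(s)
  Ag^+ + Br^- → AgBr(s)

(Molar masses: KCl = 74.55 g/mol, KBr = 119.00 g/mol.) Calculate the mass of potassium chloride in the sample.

n(AgNO3) = 0.02358 × 0.3777 = 8.906 × 10^-3 mol
Let x = n(KCl), y = n(KBr).
Titrant: 1x + 1y = 8.906 × 10^-3;  mass: 74.55x + 119.00y = 0.7475
Solving, x = 7.027 × 10^-3 mol, y = 1.880 × 10^-3 mol
mass of KCl = 7.027 × 10^-3 × 74.55 = 0.5238 g

0.5238 g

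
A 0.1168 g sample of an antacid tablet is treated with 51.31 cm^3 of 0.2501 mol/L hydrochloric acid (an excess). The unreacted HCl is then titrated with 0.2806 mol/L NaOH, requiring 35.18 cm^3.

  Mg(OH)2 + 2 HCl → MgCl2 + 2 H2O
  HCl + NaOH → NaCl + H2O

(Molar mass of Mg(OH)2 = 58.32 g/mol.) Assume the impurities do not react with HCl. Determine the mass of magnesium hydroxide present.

n(HCl) added = 0.05131 × 0.2501 = 0.01283 mol
n(NaOH) used in back-titration = 0.03518 × 0.2806 = 9.872 × 10^-3 mol
n(HCl) left over = 9.872 × 10^-3 mol (1:1 ratio)
n(HCl) consumed by analyte = 0.01283 − 9.872 × 10^-3 = 2.961 × 10^-3 mol
From the 1:2 ratio, n(Mg(OH)2) = 1/2 × 2.961 × 10^-3 = 1.481 × 10^-3 mol
mass of Mg(OH)2 = 1.481 × 10^-3 × 58.32 = 0.08635 g

0.08635 g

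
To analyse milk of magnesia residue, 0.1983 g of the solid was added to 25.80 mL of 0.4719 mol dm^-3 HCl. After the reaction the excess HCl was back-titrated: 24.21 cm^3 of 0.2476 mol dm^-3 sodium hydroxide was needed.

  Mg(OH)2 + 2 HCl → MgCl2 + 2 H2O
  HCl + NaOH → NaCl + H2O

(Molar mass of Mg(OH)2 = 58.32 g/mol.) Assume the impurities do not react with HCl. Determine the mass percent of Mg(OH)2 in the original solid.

90.89 %

n(HCl) added = 0.02580 × 0.4719 = 0.01218 mol
n(NaOH) used in back-titration = 0.02421 × 0.2476 = 5.994 × 10^-3 mol
n(HCl) left over = 5.994 × 10^-3 mol (1:1 ratio)
n(HCl) consumed by analyte = 0.01218 − 5.994 × 10^-3 = 6.181 × 10^-3 mol
From the 1:2 ratio, n(Mg(OH)2) = 1/2 × 6.181 × 10^-3 = 3.090 × 10^-3 mol
mass of Mg(OH)2 = 3.090 × 10^-3 × 58.32 = 0.1802 g
% Mg(OH)2 = 0.1802 / 0.1983 × 100 = 90.89 %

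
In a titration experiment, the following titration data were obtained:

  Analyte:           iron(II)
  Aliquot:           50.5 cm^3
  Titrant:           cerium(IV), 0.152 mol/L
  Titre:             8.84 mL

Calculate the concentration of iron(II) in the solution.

0.0266 mol/L

Ce^4+ + Fe^2+ → Ce^3+ + Fe^3+
n(Ce4+) = 0.00884 L × 0.152 mol/L = 1.34 × 10^-3 mol
n(Fe2+) = 1.34 × 10^-3 mol (1:1 mole ratio)
[Fe2+] = 1.34 × 10^-3 mol / 0.0505 L = 0.0266 mol/L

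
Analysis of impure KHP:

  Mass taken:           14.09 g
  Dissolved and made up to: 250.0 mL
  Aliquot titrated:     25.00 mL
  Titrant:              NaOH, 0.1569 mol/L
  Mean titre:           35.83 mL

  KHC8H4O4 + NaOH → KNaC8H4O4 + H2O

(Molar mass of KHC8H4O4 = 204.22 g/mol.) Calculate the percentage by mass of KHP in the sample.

81.48 %

n(NaOH) per titration = 0.03583 × 0.1569 = 5.622 × 10^-3 mol
n(KHC8H4O4) in each aliquot = 5.622 × 10^-3 mol (1:1 ratio)
n(KHC8H4O4) in the whole flask = 5.622 × 10^-3 × 250.0/25.00 = 0.05622 mol
mass of KHC8H4O4 = 0.05622 × 204.22 = 11.48 g
% KHC8H4O4 = 11.48 / 14.09 × 100 = 81.48 %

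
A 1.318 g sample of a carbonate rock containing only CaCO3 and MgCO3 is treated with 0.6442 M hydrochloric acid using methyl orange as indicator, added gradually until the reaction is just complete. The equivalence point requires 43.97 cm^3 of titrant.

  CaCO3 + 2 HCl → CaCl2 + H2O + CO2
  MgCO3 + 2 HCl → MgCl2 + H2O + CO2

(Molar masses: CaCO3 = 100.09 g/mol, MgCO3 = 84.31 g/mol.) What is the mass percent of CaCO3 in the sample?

59.65 %

n(HCl) = 0.04397 × 0.6442 = 0.02833 mol
Let x = n(CaCO3), y = n(MgCO3).
Titrant: 2x + 2y = 0.02833;  mass: 100.09x + 84.31y = 1.318
Solving, x = 7.854 × 10^-3 mol, y = 6.309 × 10^-3 mol
mass of CaCO3 = 7.854 × 10^-3 × 100.09 = 0.7861 g
% CaCO3 = 0.7861 / 1.318 × 100 = 59.65 %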